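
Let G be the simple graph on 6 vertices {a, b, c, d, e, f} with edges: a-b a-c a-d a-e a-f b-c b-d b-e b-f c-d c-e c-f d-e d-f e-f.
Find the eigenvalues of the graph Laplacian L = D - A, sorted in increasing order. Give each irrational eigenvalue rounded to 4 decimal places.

[0, 6, 6, 6, 6, 6]

Reading degrees in the order [a, b, c, d, e, f] gives [5, 5, 5, 5, 5, 5]; set D = diag(5, 5, 5, 5, 5, 5) and form L = D - A. Diagonalising L (or applying a numerical eigensolver to the 6x6 matrix) gives the spectrum above. The single zero eigenvalue shows the graph is connected. The eigenvalues sum to 30, which equals trace(L) = 2|E|. There is one zero in the spectrum, matching the 1 component.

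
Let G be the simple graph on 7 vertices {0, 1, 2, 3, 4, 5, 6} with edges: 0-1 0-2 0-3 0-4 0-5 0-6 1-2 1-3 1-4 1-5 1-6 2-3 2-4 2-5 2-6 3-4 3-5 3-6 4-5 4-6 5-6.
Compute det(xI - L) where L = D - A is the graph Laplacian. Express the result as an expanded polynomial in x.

Each diagonal entry of L is the vertex degree and each off-diagonal entry is -1 where an edge is present, 0 otherwise; in the order [0, 1, 2, 3, 4, 5, 6] the diagonal is [6, 6, 6, 6, 6, 6, 6]. Computing det(xI - L) by cofactor expansion (or equivalently via sum-over-permutations) gives x^7 - 42x^6 + 735x^5 - 6860x^4 + 36015x^3 - 100842x^2 + 117649x. Since p(0) = det(-L) = 0, x divides p(x).

x^7 - 42x^6 + 735x^5 - 6860x^4 + 36015x^3 - 100842x^2 + 117649x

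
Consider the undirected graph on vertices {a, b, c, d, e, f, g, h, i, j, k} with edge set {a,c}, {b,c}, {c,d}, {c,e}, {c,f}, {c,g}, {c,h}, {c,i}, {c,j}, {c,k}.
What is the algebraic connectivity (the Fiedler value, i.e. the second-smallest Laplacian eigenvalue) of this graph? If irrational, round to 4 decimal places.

1

Reading degrees in the order [a, b, c, d, e, f, g, h, i, j, k] gives [1, 1, 10, 1, 1, 1, 1, 1, 1, 1, 1]; set D = diag(1, 1, 10, 1, 1, 1, 1, 1, 1, 1, 1) and form L = D - A. The smallest Laplacian eigenvalue is always 0. The next one, lambda_2 = 1, measures how hard the graph is to disconnect: larger values mean better connectivity. There is one zero in the spectrum, matching the 1 component.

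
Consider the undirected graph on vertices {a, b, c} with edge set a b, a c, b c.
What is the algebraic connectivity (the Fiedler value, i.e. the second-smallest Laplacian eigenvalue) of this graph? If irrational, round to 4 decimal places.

3

Reading degrees in the order [a, b, c] gives [2, 2, 2]; set D = diag(2, 2, 2) and form L = D - A. Computing the eigenvalues of L and sorting gives [0, 3, 3]. The Fiedler value lambda_2 = 3 is strictly positive, so the graph is connected. By the matrix-tree theorem the graph has (1/3) * product of the nonzero eigenvalues = 3 spanning trees. There is one zero in the spectrum, matching the 1 component.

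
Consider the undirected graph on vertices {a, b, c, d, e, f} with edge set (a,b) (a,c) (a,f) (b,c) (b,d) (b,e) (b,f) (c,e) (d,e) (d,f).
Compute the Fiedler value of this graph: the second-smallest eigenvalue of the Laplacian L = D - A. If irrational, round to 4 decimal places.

2.3820

Reading degrees in the order [a, b, c, d, e, f] gives [3, 5, 3, 3, 3, 3]; set D = diag(3, 5, 3, 3, 3, 3) and form L = D - A. Computing the eigenvalues of L and sorting gives [0, 2.3820, 2.3820, 4.6180, 4.6180, 6]. The Fiedler value lambda_2 = 2.3820 is strictly positive, so the graph is connected. By the matrix-tree theorem the graph has (1/6) * product of the nonzero eigenvalues = 121 spanning trees. The largest eigenvalue, 6, is at most the vertex count 6.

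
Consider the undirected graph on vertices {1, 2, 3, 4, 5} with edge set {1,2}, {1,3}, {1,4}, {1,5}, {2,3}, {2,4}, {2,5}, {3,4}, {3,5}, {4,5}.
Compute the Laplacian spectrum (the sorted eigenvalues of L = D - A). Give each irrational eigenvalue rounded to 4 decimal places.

[0, 5, 5, 5, 5]

With the vertex order [1, 2, 3, 4, 5], the degrees are [4, 4, 4, 4, 4], giving D = diag(4, 4, 4, 4, 4) and L = D - A. Diagonalising L (or applying a numerical eigensolver to the 5x5 matrix) gives the spectrum above. The largest eigenvalue, 5, is at most the vertex count 5. By the matrix-tree theorem the graph has (1/5) * product of the nonzero eigenvalues = 125 spanning trees.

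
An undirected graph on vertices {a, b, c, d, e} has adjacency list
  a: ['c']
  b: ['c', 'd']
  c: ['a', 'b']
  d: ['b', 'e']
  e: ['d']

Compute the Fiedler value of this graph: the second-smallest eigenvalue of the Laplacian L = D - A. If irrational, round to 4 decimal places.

0.3820

Each diagonal entry of L is the vertex degree and each off-diagonal entry is -1 where an edge is present, 0 otherwise; in the order [a, b, c, d, e] the diagonal is [1, 2, 2, 2, 1]. The sorted Laplacian eigenvalues are [0, 0.3820, 1.3820, 2.6180, 3.6180]; the algebraic connectivity is the second entry, 0.3820. There is one zero in the spectrum, matching the 1 component. By the matrix-tree theorem the graph has (1/5) * product of the nonzero eigenvalues = 1 spanning tree.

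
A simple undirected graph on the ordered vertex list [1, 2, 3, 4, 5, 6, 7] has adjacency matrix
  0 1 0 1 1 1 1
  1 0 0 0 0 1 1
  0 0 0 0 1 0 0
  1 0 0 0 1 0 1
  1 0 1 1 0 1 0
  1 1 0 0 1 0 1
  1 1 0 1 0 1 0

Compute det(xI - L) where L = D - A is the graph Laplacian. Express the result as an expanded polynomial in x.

x^7 - 24x^6 + 230x^5 - 1114x^4 + 2825x^3 - 3442x^2 + 1463x

Reading degrees in the order [1, 2, 3, 4, 5, 6, 7] gives [5, 3, 1, 3, 4, 4, 4]; set D = diag(5, 3, 1, 3, 4, 4, 4) and form L = D - A. Computing det(xI - L) by cofactor expansion (or equivalently via sum-over-permutations) gives x^7 - 24x^6 + 230x^5 - 1114x^4 + 2825x^3 - 3442x^2 + 1463x. The constant term is 0 because L is singular (the all-ones vector lies in its kernel). By the matrix-tree theorem the graph has (1/7) * product of the nonzero eigenvalues = 209 spanning trees. The eigenvalues sum to 24, which equals trace(L) = 2|E|.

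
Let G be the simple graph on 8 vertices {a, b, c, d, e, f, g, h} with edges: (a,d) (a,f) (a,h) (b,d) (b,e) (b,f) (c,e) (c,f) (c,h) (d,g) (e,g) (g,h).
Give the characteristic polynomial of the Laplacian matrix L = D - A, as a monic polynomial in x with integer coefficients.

x^8 - 24x^7 + 240x^6 - 1296x^5 + 4080x^4 - 7488x^3 + 7424x^2 - 3072x

With the vertex order [a, b, c, d, e, f, g, h], the degrees are [3, 3, 3, 3, 3, 3, 3, 3], giving D = diag(3, 3, 3, 3, 3, 3, 3, 3) and L = D - A. The eigenvalues of L are [0, 2, 2, 2, 4, 4, 4, 6]; the characteristic polynomial is the product of (x - lambda_i), which multiplies out to x^8 - 24x^7 + 240x^6 - 1296x^5 + 4080x^4 - 7488x^3 + 7424x^2 - 3072x. The coefficient of x^7 equals -trace(L) = -24, matching the sum of degrees. The eigenvalues sum to 24, which equals trace(L) = 2|E|. There is one zero in the spectrum, matching the 1 component.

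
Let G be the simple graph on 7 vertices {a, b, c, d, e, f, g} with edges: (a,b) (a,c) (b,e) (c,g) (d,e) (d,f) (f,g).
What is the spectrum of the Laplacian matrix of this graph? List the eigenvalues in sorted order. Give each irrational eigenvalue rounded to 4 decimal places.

Reading degrees in the order [a, b, c, d, e, f, g] gives [2, 2, 2, 2, 2, 2, 2]; set D = diag(2, 2, 2, 2, 2, 2, 2) and form L = D - A. The multiplicity of 0 as a Laplacian eigenvalue equals the number of connected components. The single zero eigenvalue shows the graph is connected. By the matrix-tree theorem the graph has (1/7) * product of the nonzero eigenvalues = 7 spanning trees.

[0, 0.7530, 0.7530, 2.4450, 2.4450, 3.8019, 3.8019]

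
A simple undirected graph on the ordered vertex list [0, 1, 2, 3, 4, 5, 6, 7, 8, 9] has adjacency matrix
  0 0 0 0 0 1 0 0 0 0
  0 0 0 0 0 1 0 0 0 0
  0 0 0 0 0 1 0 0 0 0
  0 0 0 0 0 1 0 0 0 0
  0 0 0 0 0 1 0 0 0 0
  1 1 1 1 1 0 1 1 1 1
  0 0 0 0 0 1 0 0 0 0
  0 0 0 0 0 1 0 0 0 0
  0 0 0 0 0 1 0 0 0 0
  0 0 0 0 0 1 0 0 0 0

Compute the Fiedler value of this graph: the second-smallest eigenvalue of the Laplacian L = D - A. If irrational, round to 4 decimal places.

Reading degrees in the order [0, 1, 2, 3, 4, 5, 6, 7, 8, 9] gives [1, 1, 1, 1, 1, 9, 1, 1, 1, 1]; set D = diag(1, 1, 1, 1, 1, 9, 1, 1, 1, 1) and form L = D - A. The smallest Laplacian eigenvalue is always 0. The next one, lambda_2 = 1, measures how hard the graph is to disconnect: larger values mean better connectivity. By the matrix-tree theorem the graph has (1/10) * product of the nonzero eigenvalues = 1 spanning tree. There is one zero in the spectrum, matching the 1 component.

1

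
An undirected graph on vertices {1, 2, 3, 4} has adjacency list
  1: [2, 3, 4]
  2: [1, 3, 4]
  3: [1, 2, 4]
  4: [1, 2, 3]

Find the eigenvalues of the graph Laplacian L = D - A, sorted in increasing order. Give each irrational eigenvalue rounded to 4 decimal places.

Reading degrees in the order [1, 2, 3, 4] gives [3, 3, 3, 3]; set D = diag(3, 3, 3, 3) and form L = D - A. Diagonalising L (or applying a numerical eigensolver to the 4x4 matrix) gives the spectrum above. The single zero eigenvalue shows the graph is connected. The largest eigenvalue, 4, is at most the vertex count 4.

[0, 4, 4, 4]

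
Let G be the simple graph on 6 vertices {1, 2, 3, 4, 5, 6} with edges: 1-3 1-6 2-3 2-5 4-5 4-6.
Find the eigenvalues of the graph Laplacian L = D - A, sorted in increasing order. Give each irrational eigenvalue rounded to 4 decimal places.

[0, 1, 1, 3, 3, 4]

With the vertex order [1, 2, 3, 4, 5, 6], the degrees are [2, 2, 2, 2, 2, 2], giving D = diag(2, 2, 2, 2, 2, 2) and L = D - A. Since every row of L sums to 0, the all-ones vector is in the kernel and 0 is an eigenvalue. There is one zero in the spectrum, matching the 1 component.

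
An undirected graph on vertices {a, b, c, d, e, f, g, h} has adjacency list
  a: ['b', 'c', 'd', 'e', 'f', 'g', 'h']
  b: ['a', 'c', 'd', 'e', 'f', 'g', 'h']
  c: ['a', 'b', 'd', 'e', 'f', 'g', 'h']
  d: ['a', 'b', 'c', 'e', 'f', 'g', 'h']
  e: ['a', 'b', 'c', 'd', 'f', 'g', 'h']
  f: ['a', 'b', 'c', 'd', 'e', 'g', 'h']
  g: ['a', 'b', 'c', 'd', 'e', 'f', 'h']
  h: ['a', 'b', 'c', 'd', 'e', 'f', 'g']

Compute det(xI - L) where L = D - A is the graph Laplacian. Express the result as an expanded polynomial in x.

Each diagonal entry of L is the vertex degree and each off-diagonal entry is -1 where an edge is present, 0 otherwise; in the order [a, b, c, d, e, f, g, h] the diagonal is [7, 7, 7, 7, 7, 7, 7, 7]. Computing det(xI - L) by cofactor expansion (or equivalently via sum-over-permutations) gives x^8 - 56x^7 + 1344x^6 - 17920x^5 + 143360x^4 - 688128x^3 + 1835008x^2 - 2097152x. Since p(0) = det(-L) = 0, x divides p(x). The eigenvalues sum to 56, which equals trace(L) = 2|E|.

x^8 - 56x^7 + 1344x^6 - 17920x^5 + 143360x^4 - 688128x^3 + 1835008x^2 - 2097152x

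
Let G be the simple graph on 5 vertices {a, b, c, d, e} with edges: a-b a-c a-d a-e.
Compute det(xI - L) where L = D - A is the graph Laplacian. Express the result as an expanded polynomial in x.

With the vertex order [a, b, c, d, e], the degrees are [4, 1, 1, 1, 1], giving D = diag(4, 1, 1, 1, 1) and L = D - A. The eigenvalues of L are [0, 1, 1, 1, 5]; the characteristic polynomial is the product of (x - lambda_i), which multiplies out to x^5 - 8x^4 + 18x^3 - 16x^2 + 5x. The constant term is 0 because L is singular (the all-ones vector lies in its kernel). There is one zero in the spectrum, matching the 1 component. By the matrix-tree theorem the graph has (1/5) * product of the nonzero eigenvalues = 1 spanning tree.

x^5 - 8x^4 + 18x^3 - 16x^2 + 5x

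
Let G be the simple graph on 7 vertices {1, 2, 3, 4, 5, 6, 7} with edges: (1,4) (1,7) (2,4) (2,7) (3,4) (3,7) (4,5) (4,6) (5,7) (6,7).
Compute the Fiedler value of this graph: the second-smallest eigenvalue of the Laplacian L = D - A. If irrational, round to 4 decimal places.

2

Each diagonal entry of L is the vertex degree and each off-diagonal entry is -1 where an edge is present, 0 otherwise; in the order [1, 2, 3, 4, 5, 6, 7] the diagonal is [2, 2, 2, 5, 2, 2, 5]. The sorted Laplacian eigenvalues are [0, 2, 2, 2, 2, 5, 7]; the algebraic connectivity is the second entry, 2. The largest eigenvalue, 7, is at most the vertex count 7.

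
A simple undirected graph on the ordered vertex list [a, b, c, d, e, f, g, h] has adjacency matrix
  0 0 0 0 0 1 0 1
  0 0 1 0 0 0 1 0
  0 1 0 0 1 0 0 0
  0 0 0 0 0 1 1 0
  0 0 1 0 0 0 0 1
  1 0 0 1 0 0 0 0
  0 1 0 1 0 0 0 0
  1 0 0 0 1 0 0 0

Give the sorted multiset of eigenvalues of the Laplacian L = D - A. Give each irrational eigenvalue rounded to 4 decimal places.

Each diagonal entry of L is the vertex degree and each off-diagonal entry is -1 where an edge is present, 0 otherwise; in the order [a, b, c, d, e, f, g, h] the diagonal is [2, 2, 2, 2, 2, 2, 2, 2]. Since every row of L sums to 0, the all-ones vector is in the kernel and 0 is an eigenvalue. By the matrix-tree theorem the graph has (1/8) * product of the nonzero eigenvalues = 8 spanning trees. There is one zero in the spectrum, matching the 1 component.

[0, 0.5858, 0.5858, 2, 2, 3.4142, 3.4142, 4]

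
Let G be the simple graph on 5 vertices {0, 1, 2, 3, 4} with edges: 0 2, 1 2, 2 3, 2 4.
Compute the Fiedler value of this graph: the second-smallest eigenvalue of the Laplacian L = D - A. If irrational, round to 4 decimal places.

Reading degrees in the order [0, 1, 2, 3, 4] gives [1, 1, 4, 1, 1]; set D = diag(1, 1, 4, 1, 1) and form L = D - A. The smallest Laplacian eigenvalue is always 0. The next one, lambda_2 = 1, measures how hard the graph is to disconnect: larger values mean better connectivity. There is one zero in the spectrum, matching the 1 component.

1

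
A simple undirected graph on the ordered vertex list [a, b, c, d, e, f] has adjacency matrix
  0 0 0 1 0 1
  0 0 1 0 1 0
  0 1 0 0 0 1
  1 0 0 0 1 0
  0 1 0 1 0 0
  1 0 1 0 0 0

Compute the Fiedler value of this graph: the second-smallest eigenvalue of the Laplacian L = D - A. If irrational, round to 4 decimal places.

1

With the vertex order [a, b, c, d, e, f], the degrees are [2, 2, 2, 2, 2, 2], giving D = diag(2, 2, 2, 2, 2, 2) and L = D - A. The sorted Laplacian eigenvalues are [0, 1, 1, 3, 3, 4]; the algebraic connectivity is the second entry, 1. The eigenvalues sum to 12, which equals trace(L) = 2|E|.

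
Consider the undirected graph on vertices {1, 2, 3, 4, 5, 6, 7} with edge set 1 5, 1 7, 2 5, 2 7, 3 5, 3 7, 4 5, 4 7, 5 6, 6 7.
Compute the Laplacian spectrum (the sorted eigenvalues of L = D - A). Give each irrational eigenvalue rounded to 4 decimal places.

[0, 2, 2, 2, 2, 5, 7]

Each diagonal entry of L is the vertex degree and each off-diagonal entry is -1 where an edge is present, 0 otherwise; in the order [1, 2, 3, 4, 5, 6, 7] the diagonal is [2, 2, 2, 2, 5, 2, 5]. Since every row of L sums to 0, the all-ones vector is in the kernel and 0 is an eigenvalue. The single zero eigenvalue shows the graph is connected.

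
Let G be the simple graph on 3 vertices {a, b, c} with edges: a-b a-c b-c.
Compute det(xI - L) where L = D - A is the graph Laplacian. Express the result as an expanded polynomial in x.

With the vertex order [a, b, c], the degrees are [2, 2, 2], giving D = diag(2, 2, 2) and L = D - A. The eigenvalues of L are [0, 3, 3]; the characteristic polynomial is the product of (x - lambda_i), which multiplies out to x^3 - 6x^2 + 9x. Since p(0) = det(-L) = 0, x divides p(x). The largest eigenvalue, 3, is at most the vertex count 3.

x^3 - 6x^2 + 9x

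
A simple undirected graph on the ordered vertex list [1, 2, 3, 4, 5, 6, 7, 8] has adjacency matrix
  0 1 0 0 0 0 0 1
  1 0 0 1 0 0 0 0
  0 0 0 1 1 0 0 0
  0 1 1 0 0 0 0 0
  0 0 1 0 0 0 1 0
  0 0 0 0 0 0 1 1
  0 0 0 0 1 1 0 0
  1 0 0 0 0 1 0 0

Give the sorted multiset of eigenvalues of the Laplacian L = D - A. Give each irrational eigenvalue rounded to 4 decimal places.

[0, 0.5858, 0.5858, 2, 2, 3.4142, 3.4142, 4]

Each diagonal entry of L is the vertex degree and each off-diagonal entry is -1 where an edge is present, 0 otherwise; in the order [1, 2, 3, 4, 5, 6, 7, 8] the diagonal is [2, 2, 2, 2, 2, 2, 2, 2]. The multiplicity of 0 as a Laplacian eigenvalue equals the number of connected components. The single zero eigenvalue shows the graph is connected. There is one zero in the spectrum, matching the 1 component.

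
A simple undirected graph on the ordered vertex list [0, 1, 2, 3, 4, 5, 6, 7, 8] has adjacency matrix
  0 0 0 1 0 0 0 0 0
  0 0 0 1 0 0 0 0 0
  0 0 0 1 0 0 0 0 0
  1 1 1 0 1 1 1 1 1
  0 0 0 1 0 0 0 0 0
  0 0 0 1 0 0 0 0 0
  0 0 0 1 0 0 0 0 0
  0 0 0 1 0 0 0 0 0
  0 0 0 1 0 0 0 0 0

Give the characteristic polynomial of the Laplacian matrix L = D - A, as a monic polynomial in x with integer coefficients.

Each diagonal entry of L is the vertex degree and each off-diagonal entry is -1 where an edge is present, 0 otherwise; in the order [0, 1, 2, 3, 4, 5, 6, 7, 8] the diagonal is [1, 1, 1, 8, 1, 1, 1, 1, 1]. The eigenvalues of L are [0, 1, 1, 1, 1, 1, 1, 1, 9]; the characteristic polynomial is the product of (x - lambda_i), which multiplies out to x^9 - 16x^8 + 84x^7 - 224x^6 + 350x^5 - 336x^4 + 196x^3 - 64x^2 + 9x. The coefficient of x^8 equals -trace(L) = -16, matching the sum of degrees.

x^9 - 16x^8 + 84x^7 - 224x^6 + 350x^5 - 336x^4 + 196x^3 - 64x^2 + 9x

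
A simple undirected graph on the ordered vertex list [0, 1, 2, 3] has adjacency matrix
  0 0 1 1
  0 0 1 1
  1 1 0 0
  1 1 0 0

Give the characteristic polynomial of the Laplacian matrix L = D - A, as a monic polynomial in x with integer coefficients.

x^4 - 8x^3 + 20x^2 - 16x

Each diagonal entry of L is the vertex degree and each off-diagonal entry is -1 where an edge is present, 0 otherwise; in the order [0, 1, 2, 3] the diagonal is [2, 2, 2, 2]. Computing det(xI - L) by cofactor expansion (or equivalently via sum-over-permutations) gives x^4 - 8x^3 + 20x^2 - 16x. The constant term is 0 because L is singular (the all-ones vector lies in its kernel). The eigenvalues sum to 8, which equals trace(L) = 2|E|. There is one zero in the spectrum, matching the 1 component.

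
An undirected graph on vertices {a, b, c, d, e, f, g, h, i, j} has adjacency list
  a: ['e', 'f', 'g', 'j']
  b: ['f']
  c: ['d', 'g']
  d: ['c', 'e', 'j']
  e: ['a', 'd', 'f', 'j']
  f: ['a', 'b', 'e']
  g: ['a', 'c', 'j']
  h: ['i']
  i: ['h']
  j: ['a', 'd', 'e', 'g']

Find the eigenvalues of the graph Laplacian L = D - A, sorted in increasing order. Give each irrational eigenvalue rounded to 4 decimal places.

[0, 0, 0.6289, 1.7632, 2, 2.5858, 3.2156, 4.9167, 5.4142, 5.4755]

Each diagonal entry of L is the vertex degree and each off-diagonal entry is -1 where an edge is present, 0 otherwise; in the order [a, b, c, d, e, f, g, h, i, j] the diagonal is [4, 1, 2, 3, 4, 3, 3, 1, 1, 4]. L is symmetric positive semidefinite, so every eigenvalue is real and nonnegative. The 2 zero eigenvalues correspond to the 2 connected components. The eigenvalues sum to 26, which equals trace(L) = 2|E|. There are 2 zeros in the spectrum, matching the 2 components.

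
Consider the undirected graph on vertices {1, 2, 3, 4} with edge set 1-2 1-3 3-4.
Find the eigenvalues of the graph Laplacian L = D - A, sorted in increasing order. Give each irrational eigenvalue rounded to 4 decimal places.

Each diagonal entry of L is the vertex degree and each off-diagonal entry is -1 where an edge is present, 0 otherwise; in the order [1, 2, 3, 4] the diagonal is [2, 1, 2, 1]. The multiplicity of 0 as a Laplacian eigenvalue equals the number of connected components. The single zero eigenvalue shows the graph is connected. There is one zero in the spectrum, matching the 1 component. The largest eigenvalue, 3.4142, is at most the vertex count 4.

[0, 0.5858, 2, 3.4142]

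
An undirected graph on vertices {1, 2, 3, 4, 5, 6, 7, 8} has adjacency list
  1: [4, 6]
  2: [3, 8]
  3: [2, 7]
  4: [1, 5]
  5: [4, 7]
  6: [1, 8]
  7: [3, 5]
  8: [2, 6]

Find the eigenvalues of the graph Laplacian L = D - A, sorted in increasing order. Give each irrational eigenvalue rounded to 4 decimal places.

[0, 0.5858, 0.5858, 2, 2, 3.4142, 3.4142, 4]

Reading degrees in the order [1, 2, 3, 4, 5, 6, 7, 8] gives [2, 2, 2, 2, 2, 2, 2, 2]; set D = diag(2, 2, 2, 2, 2, 2, 2, 2) and form L = D - A. Diagonalising L (or applying a numerical eigensolver to the 8x8 matrix) gives the spectrum above. There is one zero in the spectrum, matching the 1 component. The eigenvalues sum to 16, which equals trace(L) = 2|E|.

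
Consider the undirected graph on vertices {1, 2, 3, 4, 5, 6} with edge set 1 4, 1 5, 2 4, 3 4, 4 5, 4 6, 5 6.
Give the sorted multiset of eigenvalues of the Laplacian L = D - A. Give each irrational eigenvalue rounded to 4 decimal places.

Reading degrees in the order [1, 2, 3, 4, 5, 6] gives [2, 1, 1, 5, 3, 2]; set D = diag(2, 1, 1, 5, 3, 2) and form L = D - A. L is symmetric positive semidefinite, so every eigenvalue is real and nonnegative. The single zero eigenvalue shows the graph is connected. There is one zero in the spectrum, matching the 1 component. The largest eigenvalue, 6, is at most the vertex count 6.

[0, 1, 1, 2, 4, 6]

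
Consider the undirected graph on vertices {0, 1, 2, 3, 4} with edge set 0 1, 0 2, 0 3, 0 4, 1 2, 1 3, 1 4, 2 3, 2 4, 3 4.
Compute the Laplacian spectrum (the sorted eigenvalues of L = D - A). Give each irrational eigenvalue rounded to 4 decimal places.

With the vertex order [0, 1, 2, 3, 4], the degrees are [4, 4, 4, 4, 4], giving D = diag(4, 4, 4, 4, 4) and L = D - A. Since every row of L sums to 0, the all-ones vector is in the kernel and 0 is an eigenvalue. The single zero eigenvalue shows the graph is connected. The largest eigenvalue, 5, is at most the vertex count 5.

[0, 5, 5, 5, 5]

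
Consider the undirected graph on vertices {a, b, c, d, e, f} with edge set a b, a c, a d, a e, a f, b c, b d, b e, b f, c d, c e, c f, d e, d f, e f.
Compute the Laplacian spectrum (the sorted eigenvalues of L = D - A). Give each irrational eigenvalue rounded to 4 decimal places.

[0, 6, 6, 6, 6, 6]

Reading degrees in the order [a, b, c, d, e, f] gives [5, 5, 5, 5, 5, 5]; set D = diag(5, 5, 5, 5, 5, 5) and form L = D - A. The multiplicity of 0 as a Laplacian eigenvalue equals the number of connected components. The single zero eigenvalue shows the graph is connected. The eigenvalues sum to 30, which equals trace(L) = 2|E|.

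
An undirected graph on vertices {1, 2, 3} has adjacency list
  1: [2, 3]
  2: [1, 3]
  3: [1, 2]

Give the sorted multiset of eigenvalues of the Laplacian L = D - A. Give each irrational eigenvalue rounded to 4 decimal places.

[0, 3, 3]

Reading degrees in the order [1, 2, 3] gives [2, 2, 2]; set D = diag(2, 2, 2) and form L = D - A. Diagonalising L (or applying a numerical eigensolver to the 3x3 matrix) gives the spectrum above. The eigenvalues sum to 6, which equals trace(L) = 2|E|.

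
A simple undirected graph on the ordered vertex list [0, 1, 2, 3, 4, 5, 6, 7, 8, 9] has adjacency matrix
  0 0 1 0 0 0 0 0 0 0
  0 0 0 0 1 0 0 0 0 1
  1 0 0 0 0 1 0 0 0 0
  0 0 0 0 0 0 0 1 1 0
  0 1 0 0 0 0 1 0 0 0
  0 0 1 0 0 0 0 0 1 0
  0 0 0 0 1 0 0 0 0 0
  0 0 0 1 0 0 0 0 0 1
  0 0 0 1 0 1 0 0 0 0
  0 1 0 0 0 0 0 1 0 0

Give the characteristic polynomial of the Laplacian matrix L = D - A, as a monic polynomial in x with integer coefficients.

x^10 - 18x^9 + 136x^8 - 560x^7 + 1365x^6 - 2002x^5 + 1716x^4 - 792x^3 + 165x^2 - 10x

With the vertex order [0, 1, 2, 3, 4, 5, 6, 7, 8, 9], the degrees are [1, 2, 2, 2, 2, 2, 1, 2, 2, 2], giving D = diag(1, 2, 2, 2, 2, 2, 1, 2, 2, 2) and L = D - A. L has integer entries, so p(x) = det(xI - L) has integer coefficients. Expanding the determinant yields x^10 - 18x^9 + 136x^8 - 560x^7 + 1365x^6 - 2002x^5 + 1716x^4 - 792x^3 + 165x^2 - 10x. The constant term is 0 because L is singular (the all-ones vector lies in its kernel).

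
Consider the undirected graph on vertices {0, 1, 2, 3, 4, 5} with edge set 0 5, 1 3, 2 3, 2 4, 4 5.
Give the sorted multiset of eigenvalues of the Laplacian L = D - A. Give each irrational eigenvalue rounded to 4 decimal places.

[0, 0.2679, 1, 2, 3, 3.7321]

Reading degrees in the order [0, 1, 2, 3, 4, 5] gives [1, 1, 2, 2, 2, 2]; set D = diag(1, 1, 2, 2, 2, 2) and form L = D - A. The multiplicity of 0 as a Laplacian eigenvalue equals the number of connected components. The single zero eigenvalue shows the graph is connected. There is one zero in the spectrum, matching the 1 component.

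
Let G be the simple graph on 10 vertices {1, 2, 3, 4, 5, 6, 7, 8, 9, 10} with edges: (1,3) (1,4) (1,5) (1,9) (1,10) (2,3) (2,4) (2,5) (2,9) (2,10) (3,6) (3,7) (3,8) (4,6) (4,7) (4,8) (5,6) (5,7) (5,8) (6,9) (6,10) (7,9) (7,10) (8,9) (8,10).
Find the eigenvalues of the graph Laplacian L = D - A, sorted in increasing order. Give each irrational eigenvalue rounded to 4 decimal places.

With the vertex order [1, 2, 3, 4, 5, 6, 7, 8, 9, 10], the degrees are [5, 5, 5, 5, 5, 5, 5, 5, 5, 5], giving D = diag(5, 5, 5, 5, 5, 5, 5, 5, 5, 5) and L = D - A. L is symmetric positive semidefinite, so every eigenvalue is real and nonnegative. The single zero eigenvalue shows the graph is connected. The eigenvalues sum to 50, which equals trace(L) = 2|E|.

[0, 5, 5, 5, 5, 5, 5, 5, 5, 10]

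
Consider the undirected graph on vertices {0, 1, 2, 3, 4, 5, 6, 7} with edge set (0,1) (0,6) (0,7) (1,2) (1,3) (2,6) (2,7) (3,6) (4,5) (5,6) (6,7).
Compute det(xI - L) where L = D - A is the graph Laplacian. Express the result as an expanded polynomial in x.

x^8 - 22x^7 + 196x^6 - 912x^5 + 2372x^4 - 3386x^3 + 2359x^2 - 552x

With the vertex order [0, 1, 2, 3, 4, 5, 6, 7], the degrees are [3, 3, 3, 2, 1, 2, 5, 3], giving D = diag(3, 3, 3, 2, 1, 2, 5, 3) and L = D - A. L has integer entries, so p(x) = det(xI - L) has integer coefficients. Expanding the determinant yields x^8 - 22x^7 + 196x^6 - 912x^5 + 2372x^4 - 3386x^3 + 2359x^2 - 552x. The coefficient of x^7 equals -trace(L) = -22, matching the sum of degrees.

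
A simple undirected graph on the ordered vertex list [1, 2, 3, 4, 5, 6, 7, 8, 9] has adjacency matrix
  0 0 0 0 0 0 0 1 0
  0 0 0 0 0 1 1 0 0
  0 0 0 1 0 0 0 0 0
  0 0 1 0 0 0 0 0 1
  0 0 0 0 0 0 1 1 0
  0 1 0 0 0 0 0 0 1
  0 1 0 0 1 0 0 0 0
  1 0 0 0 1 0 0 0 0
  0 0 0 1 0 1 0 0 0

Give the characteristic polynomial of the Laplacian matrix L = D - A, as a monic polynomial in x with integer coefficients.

x^9 - 16x^8 + 105x^7 - 364x^6 + 715x^5 - 792x^4 + 462x^3 - 120x^2 + 9x

With the vertex order [1, 2, 3, 4, 5, 6, 7, 8, 9], the degrees are [1, 2, 1, 2, 2, 2, 2, 2, 2], giving D = diag(1, 2, 1, 2, 2, 2, 2, 2, 2) and L = D - A. L has integer entries, so p(x) = det(xI - L) has integer coefficients. Expanding the determinant yields x^9 - 16x^8 + 105x^7 - 364x^6 + 715x^5 - 792x^4 + 462x^3 - 120x^2 + 9x. The constant term is 0 because L is singular (the all-ones vector lies in its kernel). The eigenvalues sum to 16, which equals trace(L) = 2|E|.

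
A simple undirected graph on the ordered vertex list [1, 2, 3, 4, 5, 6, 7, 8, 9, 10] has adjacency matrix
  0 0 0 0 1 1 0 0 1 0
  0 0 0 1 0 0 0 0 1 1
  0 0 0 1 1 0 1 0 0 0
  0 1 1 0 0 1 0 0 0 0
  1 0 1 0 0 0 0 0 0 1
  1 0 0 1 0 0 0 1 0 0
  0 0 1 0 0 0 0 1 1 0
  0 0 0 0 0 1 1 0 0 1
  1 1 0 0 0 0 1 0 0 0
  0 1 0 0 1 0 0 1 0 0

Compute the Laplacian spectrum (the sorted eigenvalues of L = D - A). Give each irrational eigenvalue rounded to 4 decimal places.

[0, 2, 2, 2, 2, 2, 5, 5, 5, 5]

Each diagonal entry of L is the vertex degree and each off-diagonal entry is -1 where an edge is present, 0 otherwise; in the order [1, 2, 3, 4, 5, 6, 7, 8, 9, 10] the diagonal is [3, 3, 3, 3, 3, 3, 3, 3, 3, 3]. L is symmetric positive semidefinite, so every eigenvalue is real and nonnegative.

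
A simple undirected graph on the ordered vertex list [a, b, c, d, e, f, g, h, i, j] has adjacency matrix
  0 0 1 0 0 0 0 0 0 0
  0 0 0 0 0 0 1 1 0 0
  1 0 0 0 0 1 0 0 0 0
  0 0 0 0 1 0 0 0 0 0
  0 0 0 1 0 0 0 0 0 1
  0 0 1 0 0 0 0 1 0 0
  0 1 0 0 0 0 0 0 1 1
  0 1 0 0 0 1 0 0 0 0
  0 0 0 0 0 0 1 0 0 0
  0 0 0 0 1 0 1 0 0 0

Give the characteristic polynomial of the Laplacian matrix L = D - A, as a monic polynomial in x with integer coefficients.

With the vertex order [a, b, c, d, e, f, g, h, i, j], the degrees are [1, 2, 2, 1, 2, 2, 3, 2, 1, 2], giving D = diag(1, 2, 2, 1, 2, 2, 3, 2, 1, 2) and L = D - A. L has integer entries, so p(x) = det(xI - L) has integer coefficients. Expanding the determinant yields x^10 - 18x^9 + 135x^8 - 548x^7 + 1309x^6 - 1874x^5 + 1568x^4 - 712x^3 + 150x^2 - 10x. Since p(0) = det(-L) = 0, x divides p(x). There is one zero in the spectrum, matching the 1 component.

x^10 - 18x^9 + 135x^8 - 548x^7 + 1309x^6 - 1874x^5 + 1568x^4 - 712x^3 + 150x^2 - 10x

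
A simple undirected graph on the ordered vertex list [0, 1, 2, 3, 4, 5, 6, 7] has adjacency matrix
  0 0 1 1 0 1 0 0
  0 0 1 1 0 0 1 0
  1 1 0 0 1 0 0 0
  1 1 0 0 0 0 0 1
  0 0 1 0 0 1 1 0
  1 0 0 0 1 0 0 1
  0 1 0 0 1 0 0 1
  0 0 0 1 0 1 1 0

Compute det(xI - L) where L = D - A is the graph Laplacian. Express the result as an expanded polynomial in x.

x^8 - 24x^7 + 240x^6 - 1296x^5 + 4080x^4 - 7488x^3 + 7424x^2 - 3072x

With the vertex order [0, 1, 2, 3, 4, 5, 6, 7], the degrees are [3, 3, 3, 3, 3, 3, 3, 3], giving D = diag(3, 3, 3, 3, 3, 3, 3, 3) and L = D - A. Computing det(xI - L) by cofactor expansion (or equivalently via sum-over-permutations) gives x^8 - 24x^7 + 240x^6 - 1296x^5 + 4080x^4 - 7488x^3 + 7424x^2 - 3072x. Since p(0) = det(-L) = 0, x divides p(x).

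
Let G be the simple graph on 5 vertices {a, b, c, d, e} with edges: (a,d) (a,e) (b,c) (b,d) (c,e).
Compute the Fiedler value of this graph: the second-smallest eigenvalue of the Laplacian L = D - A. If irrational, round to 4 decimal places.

Each diagonal entry of L is the vertex degree and each off-diagonal entry is -1 where an edge is present, 0 otherwise; in the order [a, b, c, d, e] the diagonal is [2, 2, 2, 2, 2]. Computing the eigenvalues of L and sorting gives [0, 1.3820, 1.3820, 3.6180, 3.6180]. The Fiedler value lambda_2 = 1.3820 is strictly positive, so the graph is connected. The eigenvalues sum to 10, which equals trace(L) = 2|E|.

1.3820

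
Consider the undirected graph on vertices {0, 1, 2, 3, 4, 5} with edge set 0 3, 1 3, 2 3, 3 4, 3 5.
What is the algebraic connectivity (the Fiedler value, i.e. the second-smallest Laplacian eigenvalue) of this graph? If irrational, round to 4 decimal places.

Each diagonal entry of L is the vertex degree and each off-diagonal entry is -1 where an edge is present, 0 otherwise; in the order [0, 1, 2, 3, 4, 5] the diagonal is [1, 1, 1, 5, 1, 1]. The sorted Laplacian eigenvalues are [0, 1, 1, 1, 1, 6]; the algebraic connectivity is the second entry, 1. There is one zero in the spectrum, matching the 1 component. The eigenvalues sum to 10, which equals trace(L) = 2|E|.

1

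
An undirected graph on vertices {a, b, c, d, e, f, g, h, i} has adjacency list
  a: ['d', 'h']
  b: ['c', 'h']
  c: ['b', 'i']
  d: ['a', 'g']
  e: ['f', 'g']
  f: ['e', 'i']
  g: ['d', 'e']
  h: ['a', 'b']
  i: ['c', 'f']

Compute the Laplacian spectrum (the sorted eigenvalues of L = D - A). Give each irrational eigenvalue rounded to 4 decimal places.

Reading degrees in the order [a, b, c, d, e, f, g, h, i] gives [2, 2, 2, 2, 2, 2, 2, 2, 2]; set D = diag(2, 2, 2, 2, 2, 2, 2, 2, 2) and form L = D - A. The multiplicity of 0 as a Laplacian eigenvalue equals the number of connected components. The single zero eigenvalue shows the graph is connected. The eigenvalues sum to 18, which equals trace(L) = 2|E|. The largest eigenvalue, 3.8794, is at most the vertex count 9.

[0, 0.4679, 0.4679, 1.6527, 1.6527, 3, 3, 3.8794, 3.8794]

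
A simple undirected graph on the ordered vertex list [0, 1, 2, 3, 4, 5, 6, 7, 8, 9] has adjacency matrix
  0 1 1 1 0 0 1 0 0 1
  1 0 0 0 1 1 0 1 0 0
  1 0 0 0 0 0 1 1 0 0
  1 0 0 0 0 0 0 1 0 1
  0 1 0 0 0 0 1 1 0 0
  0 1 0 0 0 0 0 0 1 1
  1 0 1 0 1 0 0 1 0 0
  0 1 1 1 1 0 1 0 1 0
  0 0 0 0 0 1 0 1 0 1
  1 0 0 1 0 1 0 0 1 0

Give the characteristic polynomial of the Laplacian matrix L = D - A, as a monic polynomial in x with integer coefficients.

With the vertex order [0, 1, 2, 3, 4, 5, 6, 7, 8, 9], the degrees are [5, 4, 3, 3, 3, 3, 4, 6, 3, 4], giving D = diag(5, 4, 3, 3, 3, 3, 4, 6, 3, 4) and L = D - A. Computing det(xI - L) by cofactor expansion (or equivalently via sum-over-permutations) gives x^10 - 38x^9 + 626x^8 - 5862x^7 + 34344x^6 - 130346x^5 + 319841x^4 - 488102x^3 + 419088x^2 - 153640x. Since p(0) = det(-L) = 0, x divides p(x). By the matrix-tree theorem the graph has (1/10) * product of the nonzero eigenvalues = 15364 spanning trees.

x^10 - 38x^9 + 626x^8 - 5862x^7 + 34344x^6 - 130346x^5 + 319841x^4 - 488102x^3 + 419088x^2 - 153640x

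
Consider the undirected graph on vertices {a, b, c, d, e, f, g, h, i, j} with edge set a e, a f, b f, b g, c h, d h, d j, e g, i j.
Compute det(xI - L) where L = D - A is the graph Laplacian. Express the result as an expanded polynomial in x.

x^10 - 18x^9 + 136x^8 - 560x^7 + 1365x^6 - 2000x^5 + 1700x^4 - 750x^3 + 125x^2

With the vertex order [a, b, c, d, e, f, g, h, i, j], the degrees are [2, 2, 1, 2, 2, 2, 2, 2, 1, 2], giving D = diag(2, 2, 1, 2, 2, 2, 2, 2, 1, 2) and L = D - A. Computing det(xI - L) by cofactor expansion (or equivalently via sum-over-permutations) gives x^10 - 18x^9 + 136x^8 - 560x^7 + 1365x^6 - 2000x^5 + 1700x^4 - 750x^3 + 125x^2. The coefficient of x^9 equals -trace(L) = -18, matching the sum of degrees. There are 2 zeros in the spectrum, matching the 2 components. The largest eigenvalue, 3.6180, is at most the vertex count 10.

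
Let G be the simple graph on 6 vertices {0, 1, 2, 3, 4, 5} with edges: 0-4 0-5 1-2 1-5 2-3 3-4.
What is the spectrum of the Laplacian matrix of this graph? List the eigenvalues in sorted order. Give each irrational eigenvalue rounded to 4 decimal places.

[0, 1, 1, 3, 3, 4]

With the vertex order [0, 1, 2, 3, 4, 5], the degrees are [2, 2, 2, 2, 2, 2], giving D = diag(2, 2, 2, 2, 2, 2) and L = D - A. L is symmetric positive semidefinite, so every eigenvalue is real and nonnegative. The single zero eigenvalue shows the graph is connected. There is one zero in the spectrum, matching the 1 component.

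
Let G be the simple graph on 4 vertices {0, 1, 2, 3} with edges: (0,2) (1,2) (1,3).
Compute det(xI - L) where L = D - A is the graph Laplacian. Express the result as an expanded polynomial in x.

Reading degrees in the order [0, 1, 2, 3] gives [1, 2, 2, 1]; set D = diag(1, 2, 2, 1) and form L = D - A. L has integer entries, so p(x) = det(xI - L) has integer coefficients. Expanding the determinant yields x^4 - 6x^3 + 10x^2 - 4x. Since p(0) = det(-L) = 0, x divides p(x). There is one zero in the spectrum, matching the 1 component. By the matrix-tree theorem the graph has (1/4) * product of the nonzero eigenvalues = 1 spanning tree.

x^4 - 6x^3 + 10x^2 - 4x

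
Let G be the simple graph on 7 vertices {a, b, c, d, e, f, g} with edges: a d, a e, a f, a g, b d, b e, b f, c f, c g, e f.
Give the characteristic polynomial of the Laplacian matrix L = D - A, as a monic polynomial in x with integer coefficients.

x^7 - 20x^6 + 159x^5 - 640x^4 + 1367x^3 - 1456x^2 + 595x

With the vertex order [a, b, c, d, e, f, g], the degrees are [4, 3, 2, 2, 3, 4, 2], giving D = diag(4, 3, 2, 2, 3, 4, 2) and L = D - A. L has integer entries, so p(x) = det(xI - L) has integer coefficients. Expanding the determinant yields x^7 - 20x^6 + 159x^5 - 640x^4 + 1367x^3 - 1456x^2 + 595x. The coefficient of x^6 equals -trace(L) = -20, matching the sum of degrees. The largest eigenvalue, 5.8449, is at most the vertex count 7.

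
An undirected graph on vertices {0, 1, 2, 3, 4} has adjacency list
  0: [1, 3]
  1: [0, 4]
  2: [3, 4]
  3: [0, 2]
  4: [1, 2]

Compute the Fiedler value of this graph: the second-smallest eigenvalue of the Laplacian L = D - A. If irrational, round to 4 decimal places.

1.3820

Each diagonal entry of L is the vertex degree and each off-diagonal entry is -1 where an edge is present, 0 otherwise; in the order [0, 1, 2, 3, 4] the diagonal is [2, 2, 2, 2, 2]. The smallest Laplacian eigenvalue is always 0. The next one, lambda_2 = 1.3820, measures how hard the graph is to disconnect: larger values mean better connectivity. By the matrix-tree theorem the graph has (1/5) * product of the nonzero eigenvalues = 5 spanning trees.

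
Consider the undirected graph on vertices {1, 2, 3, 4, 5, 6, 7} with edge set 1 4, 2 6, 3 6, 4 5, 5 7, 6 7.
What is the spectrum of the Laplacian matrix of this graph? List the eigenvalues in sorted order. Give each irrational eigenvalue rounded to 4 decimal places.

Reading degrees in the order [1, 2, 3, 4, 5, 6, 7] gives [1, 1, 1, 2, 2, 3, 2]; set D = diag(1, 1, 1, 2, 2, 3, 2) and form L = D - A. L is symmetric positive semidefinite, so every eigenvalue is real and nonnegative. The single zero eigenvalue shows the graph is connected. The largest eigenvalue, 4.2283, is at most the vertex count 7.

[0, 0.2254, 1, 1, 2.1859, 3.3604, 4.2283]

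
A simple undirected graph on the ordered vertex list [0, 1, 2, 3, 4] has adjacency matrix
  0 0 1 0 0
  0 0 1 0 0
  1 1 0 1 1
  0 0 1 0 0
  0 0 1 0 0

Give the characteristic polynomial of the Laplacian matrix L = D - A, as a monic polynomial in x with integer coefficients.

Reading degrees in the order [0, 1, 2, 3, 4] gives [1, 1, 4, 1, 1]; set D = diag(1, 1, 4, 1, 1) and form L = D - A. The eigenvalues of L are [0, 1, 1, 1, 5]; the characteristic polynomial is the product of (x - lambda_i), which multiplies out to x^5 - 8x^4 + 18x^3 - 16x^2 + 5x. Since p(0) = det(-L) = 0, x divides p(x). The largest eigenvalue, 5, is at most the vertex count 5.

x^5 - 8x^4 + 18x^3 - 16x^2 + 5x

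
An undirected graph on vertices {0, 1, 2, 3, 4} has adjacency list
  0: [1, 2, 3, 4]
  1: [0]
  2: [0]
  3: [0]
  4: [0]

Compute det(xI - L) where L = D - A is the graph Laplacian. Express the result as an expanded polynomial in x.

With the vertex order [0, 1, 2, 3, 4], the degrees are [4, 1, 1, 1, 1], giving D = diag(4, 1, 1, 1, 1) and L = D - A. The eigenvalues of L are [0, 1, 1, 1, 5]; the characteristic polynomial is the product of (x - lambda_i), which multiplies out to x^5 - 8x^4 + 18x^3 - 16x^2 + 5x. The coefficient of x^4 equals -trace(L) = -8, matching the sum of degrees. The largest eigenvalue, 5, is at most the vertex count 5. By the matrix-tree theorem the graph has (1/5) * product of the nonzero eigenvalues = 1 spanning tree.

x^5 - 8x^4 + 18x^3 - 16x^2 + 5x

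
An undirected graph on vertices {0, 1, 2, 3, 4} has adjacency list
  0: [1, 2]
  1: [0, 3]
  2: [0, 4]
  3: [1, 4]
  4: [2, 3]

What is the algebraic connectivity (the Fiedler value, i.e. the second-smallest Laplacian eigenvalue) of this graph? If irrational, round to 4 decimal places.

1.3820

With the vertex order [0, 1, 2, 3, 4], the degrees are [2, 2, 2, 2, 2], giving D = diag(2, 2, 2, 2, 2) and L = D - A. The smallest Laplacian eigenvalue is always 0. The next one, lambda_2 = 1.3820, measures how hard the graph is to disconnect: larger values mean better connectivity. The eigenvalues sum to 10, which equals trace(L) = 2|E|.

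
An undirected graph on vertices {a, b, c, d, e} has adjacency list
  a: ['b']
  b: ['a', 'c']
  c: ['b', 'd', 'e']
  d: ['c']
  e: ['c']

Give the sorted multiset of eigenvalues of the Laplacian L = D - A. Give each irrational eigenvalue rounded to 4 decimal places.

Each diagonal entry of L is the vertex degree and each off-diagonal entry is -1 where an edge is present, 0 otherwise; in the order [a, b, c, d, e] the diagonal is [1, 2, 3, 1, 1]. The multiplicity of 0 as a Laplacian eigenvalue equals the number of connected components. By the matrix-tree theorem the graph has (1/5) * product of the nonzero eigenvalues = 1 spanning tree.

[0, 0.5188, 1, 2.3111, 4.1701]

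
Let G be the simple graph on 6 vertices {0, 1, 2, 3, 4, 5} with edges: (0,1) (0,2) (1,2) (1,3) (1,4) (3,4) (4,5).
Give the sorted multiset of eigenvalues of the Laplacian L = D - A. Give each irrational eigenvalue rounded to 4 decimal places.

With the vertex order [0, 1, 2, 3, 4, 5], the degrees are [2, 4, 2, 2, 3, 1], giving D = diag(2, 4, 2, 2, 3, 1) and L = D - A. Diagonalising L (or applying a numerical eigensolver to the 6x6 matrix) gives the spectrum above. By the matrix-tree theorem the graph has (1/6) * product of the nonzero eigenvalues = 9 spanning trees.

[0, 0.6314, 1.4738, 3, 3.7877, 5.1071]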